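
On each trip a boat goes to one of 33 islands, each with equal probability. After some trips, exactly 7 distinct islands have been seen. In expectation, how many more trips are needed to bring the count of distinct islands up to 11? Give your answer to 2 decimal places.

5.40

The wait to go from k to k+1 distinct islands is geometric with mean 33/(33-k).
Sum over k = 7,...,10: E = 33/26 + 33/25 + 33/24 + 33/23 = 5.399.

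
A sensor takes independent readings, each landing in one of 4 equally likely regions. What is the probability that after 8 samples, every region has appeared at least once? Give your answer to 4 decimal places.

0.6229

By inclusion–exclusion over which regions are missing,
P(all seen) = Σ_{j=0}^{4} (-1)^j C(4,j)((4-j)/4)^8
= 1.00000 - 0.40045 + 0.02344 - 0.00006 + 0.00000
= 0.62292.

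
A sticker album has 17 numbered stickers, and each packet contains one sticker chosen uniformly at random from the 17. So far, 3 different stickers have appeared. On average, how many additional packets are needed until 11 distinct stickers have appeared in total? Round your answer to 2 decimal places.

The wait to go from k to k+1 distinct stickers is geometric with mean 17/(17-k).
Sum over k = 3,...,10: E = 17/14 + 17/13 + 17/12 + ... + 17/8 + 17/7 = 13.627.

13.63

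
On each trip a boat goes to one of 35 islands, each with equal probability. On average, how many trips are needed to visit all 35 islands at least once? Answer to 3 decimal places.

145.137

Split into phases: going from k distinct to k+1 distinct takes on average 35/(35-k) trips.
E[T] = 35/35 + 35/34 + 35/33 + ... + 35/2 + 35/1 = 35·H_{35}.
H_{35} = 4.1468, so E[T] = 145.1373.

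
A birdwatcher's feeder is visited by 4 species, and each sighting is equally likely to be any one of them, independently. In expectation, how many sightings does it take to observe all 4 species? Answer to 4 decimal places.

Split into phases: going from k distinct to k+1 distinct takes on average 4/(4-k) sightings.
E[T] = 4/4 + 4/3 + 4/2 + 4/1 = 4·H_{4}.
H_{4} = 2.08333, so E[T] = 8.33333.

8.3333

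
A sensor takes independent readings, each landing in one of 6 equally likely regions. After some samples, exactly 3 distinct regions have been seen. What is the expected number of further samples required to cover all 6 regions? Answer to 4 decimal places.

With k distinct regions already seen, the next new one takes an expected 6/(6-k) samples.
Sum over k = 3,...,5: E = 6/3 + 6/2 + 6/1 = 11.00000.

11.0000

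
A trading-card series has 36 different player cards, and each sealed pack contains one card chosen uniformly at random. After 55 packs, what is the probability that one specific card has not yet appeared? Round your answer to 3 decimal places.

0.212

On each pack the fixed card fails to appear with probability 35/36.
P(still missing after 55) = (35/36)^55 = 0.2124.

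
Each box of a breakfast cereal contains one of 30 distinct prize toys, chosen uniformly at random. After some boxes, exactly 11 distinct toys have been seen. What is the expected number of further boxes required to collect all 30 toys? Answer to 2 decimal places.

106.43

From k distinct to k+1 distinct takes on average 30/(30-k) boxes.
Sum over k = 11,...,29: E = 30/19 + 30/18 + 30/17 + ... + 30/2 + 30/1 = 106.432.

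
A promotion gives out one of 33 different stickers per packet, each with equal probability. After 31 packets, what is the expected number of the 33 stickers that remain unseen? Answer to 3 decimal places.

For each sticker, P(unseen after 31) = (32/33)^31 = 0.3852.
By linearity of expectation, E[unseen] = 33·(32/33)^31 = 12.7125.

12.713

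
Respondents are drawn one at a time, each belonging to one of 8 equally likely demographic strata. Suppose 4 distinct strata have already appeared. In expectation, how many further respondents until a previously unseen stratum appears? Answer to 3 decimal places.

2.000

Each respondent yields a new stratum with probability (8-4)/8 = 4/8, so the wait is geometric with mean 8/4.
E = 8/4 = 2.0000.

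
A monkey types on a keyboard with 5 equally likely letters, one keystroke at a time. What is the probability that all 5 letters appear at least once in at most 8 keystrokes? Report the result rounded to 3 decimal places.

Let A_i be the event that letter i is missing after 8 keystrokes. By inclusion–exclusion on the A_i,
P(all seen) = Σ_{j=0}^{5} (-1)^j C(5,j)((5-j)/5)^8
= 1.0000 - 0.8389 + 0.1680 - 0.0066 + 0.0000 - 0.0000
= 0.3226.

0.323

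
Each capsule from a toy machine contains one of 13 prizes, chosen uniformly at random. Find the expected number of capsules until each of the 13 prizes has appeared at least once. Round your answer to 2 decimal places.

After k distinct prizes have appeared, the next capsule gives a new one with probability (13-k)/13, so the expected wait for the (k+1)-th is 13/(13-k).
E[T] = 13/13 + 13/12 + 13/11 + ... + 13/2 + 13/1 = 13·H_{13}.
H_{13} = 3.180, so E[T] = 41.342.

41.34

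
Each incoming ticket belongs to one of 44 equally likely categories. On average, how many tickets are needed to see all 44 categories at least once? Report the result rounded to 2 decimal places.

The wait to go from k to k+1 distinct categories is geometric with mean 44/(44-k).
E[T] = 44/44 + 44/43 + 44/42 + ... + 44/2 + 44/1 = 44·H_{44}.
H_{44} = 4.373, so E[T] = 192.400.

192.40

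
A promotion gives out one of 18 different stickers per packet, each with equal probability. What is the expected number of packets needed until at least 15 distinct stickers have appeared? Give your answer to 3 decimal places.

29.912

With k distinct stickers already seen, the next new one arrives after an expected 18/(18-k) packets.
Sum over k = 0,...,14: E = 18/18 + 18/17 + 18/16 + ... + 18/5 + 18/4 = 29.9119.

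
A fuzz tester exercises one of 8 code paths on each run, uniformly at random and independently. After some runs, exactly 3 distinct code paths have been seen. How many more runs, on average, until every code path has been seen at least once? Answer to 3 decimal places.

The wait to go from k to k+1 distinct code paths is geometric with mean 8/(8-k).
Sum over k = 3,...,7: E = 8/5 + 8/4 + 8/3 + 8/2 + 8/1 = 18.2667.

18.267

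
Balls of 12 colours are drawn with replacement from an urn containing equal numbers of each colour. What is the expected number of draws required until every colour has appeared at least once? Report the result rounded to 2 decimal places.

The wait to go from k to k+1 distinct colours is geometric with mean 12/(12-k).
E[T] = 12/12 + 12/11 + 12/10 + ... + 12/2 + 12/1 = 12·H_{12}.
H_{12} = 3.103, so E[T] = 37.239.

37.24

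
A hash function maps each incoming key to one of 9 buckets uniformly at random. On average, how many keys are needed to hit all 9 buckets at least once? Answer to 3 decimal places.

The wait to go from k to k+1 distinct buckets is geometric with mean 9/(9-k).
E[T] = 9/9 + 9/8 + 9/7 + ... + 9/2 + 9/1 = 9·H_{9}.
H_{9} = 2.8290, so E[T] = 25.4607.

25.461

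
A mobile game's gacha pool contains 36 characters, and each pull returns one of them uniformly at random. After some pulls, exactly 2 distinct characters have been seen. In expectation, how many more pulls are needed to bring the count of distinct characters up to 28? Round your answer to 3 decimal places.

50.413

From k distinct to k+1 distinct takes on average 36/(36-k) pulls.
Sum over k = 2,...,27: E = 36/34 + 36/33 + 36/32 + ... + 36/10 + 36/9 = 50.4127.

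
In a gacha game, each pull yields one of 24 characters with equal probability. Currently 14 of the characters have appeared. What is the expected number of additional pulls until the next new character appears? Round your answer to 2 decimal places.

2.40

Each pull yields a new character with probability (24-14)/24 = 10/24, so the wait is geometric with mean 24/10.
E = 24/10 = 2.400.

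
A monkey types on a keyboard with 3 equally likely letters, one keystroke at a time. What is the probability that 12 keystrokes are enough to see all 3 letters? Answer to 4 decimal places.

0.9769

Let A_i be the event that letter i is missing after 12 keystrokes. By inclusion–exclusion on the A_i,
P(all seen) = Σ_{j=0}^{3} (-1)^j C(3,j)((3-j)/3)^12
= 1.00000 - 0.02312 + 0.00001 - 0.00000
= 0.97688.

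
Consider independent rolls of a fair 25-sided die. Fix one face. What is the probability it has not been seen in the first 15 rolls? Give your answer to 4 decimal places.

0.5421

Each roll misses the fixed face with probability (25-1)/25 = 24/25, independently.
P(still missing after 15) = (24/25)^15 = 0.54209.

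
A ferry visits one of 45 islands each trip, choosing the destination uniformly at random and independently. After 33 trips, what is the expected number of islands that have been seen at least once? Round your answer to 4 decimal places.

For each island, P(seen in 33 trips) = 1 - (44/45)^33 = 0.52365.
By linearity of expectation, E[distinct seen] = 45·(1 - (44/45)^33) = 23.56429.

23.5643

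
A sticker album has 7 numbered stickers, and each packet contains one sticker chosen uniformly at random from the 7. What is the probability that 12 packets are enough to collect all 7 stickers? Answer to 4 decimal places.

0.2285

Let A_i be the event that sticker i is missing after 12 packets. By inclusion–exclusion on the A_i,
P(all seen) = Σ_{j=0}^{7} (-1)^j C(7,j)((7-j)/7)^12
= 1.00000 - 1.10087 + 0.37041 - 0.04242 + 0.00134 - 0.00001 + 0.00000 - 0.00000
= 0.22845.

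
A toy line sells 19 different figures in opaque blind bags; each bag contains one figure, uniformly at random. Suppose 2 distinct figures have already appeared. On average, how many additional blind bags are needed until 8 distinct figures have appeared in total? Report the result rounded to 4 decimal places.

7.9738

From k distinct to k+1 distinct takes on average 19/(19-k) blind bags.
Sum over k = 2,...,7: E = 19/17 + 19/16 + 19/15 + 19/14 + 19/13 + 19/12 = 7.97383.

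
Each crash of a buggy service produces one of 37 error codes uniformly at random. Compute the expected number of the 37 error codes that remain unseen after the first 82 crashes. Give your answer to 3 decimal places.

For each error code, P(unseen after 82) = (36/37)^82 = 0.1057.
By linearity of expectation, E[unseen] = 37·(36/37)^82 = 3.9126.

3.913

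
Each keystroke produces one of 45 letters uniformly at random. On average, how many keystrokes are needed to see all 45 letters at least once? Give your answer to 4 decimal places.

Split into phases: going from k distinct to k+1 distinct takes on average 45/(45-k) keystrokes.
E[T] = 45/45 + 45/44 + 45/43 + ... + 45/2 + 45/1 = 45·H_{45}.
H_{45} = 4.39495, so E[T] = 197.77267.

197.7727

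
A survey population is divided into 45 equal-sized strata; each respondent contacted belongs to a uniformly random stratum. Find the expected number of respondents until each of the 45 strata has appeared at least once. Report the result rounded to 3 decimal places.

The wait to go from k to k+1 distinct strata is geometric with mean 45/(45-k).
E[T] = 45/45 + 45/44 + 45/43 + ... + 45/2 + 45/1 = 45·H_{45}.
H_{45} = 4.3949, so E[T] = 197.7727.

197.773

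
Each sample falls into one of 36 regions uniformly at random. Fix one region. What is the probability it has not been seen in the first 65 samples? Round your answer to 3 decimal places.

0.160

On each sample the fixed region fails to appear with probability 35/36.
P(still missing after 65) = (35/36)^65 = 0.1602.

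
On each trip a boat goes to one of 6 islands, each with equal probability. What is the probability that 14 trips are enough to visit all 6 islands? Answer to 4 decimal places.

0.5828

Let A_i be the event that island i is missing after 14 trips. By inclusion–exclusion on the A_i,
P(all seen) = Σ_{j=0}^{6} (-1)^j C(6,j)((6-j)/6)^14
= 1.00000 - 0.46732 + 0.05138 - 0.00122 + 0.00000 - 0.00000 + 0.00000
= 0.58285.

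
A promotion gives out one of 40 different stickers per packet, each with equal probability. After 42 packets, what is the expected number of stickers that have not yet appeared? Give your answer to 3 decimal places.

13.812

For each sticker, P(unseen after 42) = (39/40)^42 = 0.3453.
By linearity of expectation, E[unseen] = 40·(39/40)^42 = 13.8119.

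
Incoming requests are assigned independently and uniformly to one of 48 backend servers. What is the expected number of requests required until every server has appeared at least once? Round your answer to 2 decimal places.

214.02

After k distinct servers have appeared, the next request gives a new one with probability (48-k)/48, so the expected wait for the (k+1)-th is 48/(48-k).
E[T] = 48/48 + 48/47 + 48/46 + ... + 48/2 + 48/1 = 48·H_{48}.
H_{48} = 4.459, so E[T] = 214.022.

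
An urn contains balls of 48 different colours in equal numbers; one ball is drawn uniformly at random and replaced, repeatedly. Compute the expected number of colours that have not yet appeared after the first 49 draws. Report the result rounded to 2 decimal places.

For each colour, P(unseen after 49) = (47/48)^49 = 0.356.
By linearity of expectation, E[unseen] = 48·(47/48)^49 = 17.109.

17.11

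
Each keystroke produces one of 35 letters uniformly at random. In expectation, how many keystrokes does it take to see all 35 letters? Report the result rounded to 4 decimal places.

The wait to go from k to k+1 distinct letters is geometric with mean 35/(35-k).
E[T] = 35/35 + 35/34 + 35/33 + ... + 35/2 + 35/1 = 35·H_{35}.
H_{35} = 4.14678, so E[T] = 145.13735.

145.1373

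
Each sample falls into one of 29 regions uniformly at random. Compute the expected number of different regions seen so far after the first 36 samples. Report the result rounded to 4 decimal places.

20.8010

For each region, P(seen in 36 samples) = 1 - (28/29)^36 = 0.71728.
By linearity of expectation, E[distinct seen] = 29·(1 - (28/29)^36) = 20.80103.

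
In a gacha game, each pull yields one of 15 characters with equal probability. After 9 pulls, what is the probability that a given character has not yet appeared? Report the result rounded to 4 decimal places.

0.5374

Each pull misses the fixed character with probability (15-1)/15 = 14/15, independently.
P(still missing after 9) = (14/15)^9 = 0.53744.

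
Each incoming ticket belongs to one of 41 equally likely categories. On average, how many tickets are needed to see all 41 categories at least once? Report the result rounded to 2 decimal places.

After k distinct categories have appeared, the next ticket gives a new one with probability (41-k)/41, so the expected wait for the (k+1)-th is 41/(41-k).
E[T] = 41/41 + 41/40 + 41/39 + ... + 41/2 + 41/1 = 41·H_{41}.
H_{41} = 4.303, so E[T] = 176.420.

176.42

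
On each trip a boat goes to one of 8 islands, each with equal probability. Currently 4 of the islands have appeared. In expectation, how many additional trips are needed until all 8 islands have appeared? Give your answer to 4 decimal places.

16.6667

The wait to go from k to k+1 distinct islands is geometric with mean 8/(8-k).
Sum over k = 4,...,7: E = 8/4 + 8/3 + 8/2 + 8/1 = 16.66667.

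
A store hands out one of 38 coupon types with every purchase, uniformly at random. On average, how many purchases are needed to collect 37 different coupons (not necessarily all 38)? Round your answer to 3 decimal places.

With k distinct coupons already seen, the next new one arrives after an expected 38/(38-k) purchases.
Sum over k = 0,...,36: E = 38/38 + 38/37 + 38/36 + ... + 38/3 + 38/2 = 122.6603.

122.660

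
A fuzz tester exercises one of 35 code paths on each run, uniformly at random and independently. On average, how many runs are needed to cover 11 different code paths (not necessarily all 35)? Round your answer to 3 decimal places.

With k distinct code paths already seen, the next new one arrives after an expected 35/(35-k) runs.
Sum over k = 0,...,10: E = 35/35 + 35/34 + 35/33 + ... + 35/26 + 35/25 = 12.9788.

12.979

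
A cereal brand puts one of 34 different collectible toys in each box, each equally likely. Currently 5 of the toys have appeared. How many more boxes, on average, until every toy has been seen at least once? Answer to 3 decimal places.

The wait to go from k to k+1 distinct toys is geometric with mean 34/(34-k).
Sum over k = 5,...,33: E = 34/29 + 34/28 + 34/27 + ... + 34/2 + 34/1 = 134.6962.

134.696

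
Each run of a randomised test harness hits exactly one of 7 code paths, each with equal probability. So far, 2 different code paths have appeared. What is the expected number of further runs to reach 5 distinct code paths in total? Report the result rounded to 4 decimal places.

From k distinct to k+1 distinct takes on average 7/(7-k) runs.
Sum over k = 2,...,4: E = 7/5 + 7/4 + 7/3 = 5.48333.

5.4833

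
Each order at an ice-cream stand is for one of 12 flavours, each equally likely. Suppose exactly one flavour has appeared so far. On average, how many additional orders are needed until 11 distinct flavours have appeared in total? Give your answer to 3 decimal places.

With k distinct flavours already seen, the next new one takes an expected 12/(12-k) orders.
Sum over k = 1,...,10: E = 12/11 + 12/10 + 12/9 + ... + 12/3 + 12/2 = 24.2385.

24.239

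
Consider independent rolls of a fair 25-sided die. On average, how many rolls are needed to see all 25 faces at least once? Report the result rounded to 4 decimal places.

After k distinct faces have appeared, the next roll gives a new one with probability (25-k)/25, so the expected wait for the (k+1)-th is 25/(25-k).
E[T] = 25/25 + 25/24 + 25/23 + ... + 25/2 + 25/1 = 25·H_{25}.
H_{25} = 3.81596, so E[T] = 95.39895.

95.3990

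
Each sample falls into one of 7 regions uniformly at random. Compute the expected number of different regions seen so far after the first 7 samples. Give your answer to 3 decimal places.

4.621

For each region, P(seen in 7 samples) = 1 - (6/7)^7 = 0.6601.
By linearity of expectation, E[distinct seen] = 7·(1 - (6/7)^7) = 4.6206.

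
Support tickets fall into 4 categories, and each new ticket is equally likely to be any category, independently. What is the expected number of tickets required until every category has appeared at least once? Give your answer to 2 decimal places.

8.33

Split into phases: going from k distinct to k+1 distinct takes on average 4/(4-k) tickets.
E[T] = 4/4 + 4/3 + 4/2 + 4/1 = 4·H_{4}.
H_{4} = 2.083, so E[T] = 8.333.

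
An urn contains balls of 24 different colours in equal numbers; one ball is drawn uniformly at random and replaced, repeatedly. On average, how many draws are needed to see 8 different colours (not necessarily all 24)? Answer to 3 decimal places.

Going from k to k+1 distinct takes a geometric number of draws with mean 24/(24-k).
Sum over k = 0,...,7: E = 24/24 + 24/23 + 24/22 + ... + 24/18 + 24/17 = 9.4855.

9.486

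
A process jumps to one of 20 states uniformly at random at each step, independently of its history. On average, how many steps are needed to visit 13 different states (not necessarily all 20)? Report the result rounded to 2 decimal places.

20.10

With k distinct states already seen, the next new one arrives after an expected 20/(20-k) steps.
Sum over k = 0,...,12: E = 20/20 + 20/19 + 20/18 + ... + 20/9 + 20/8 = 20.098.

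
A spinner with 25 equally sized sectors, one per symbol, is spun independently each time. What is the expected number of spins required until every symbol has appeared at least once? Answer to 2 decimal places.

Split into phases: going from k distinct to k+1 distinct takes on average 25/(25-k) spins.
E[T] = 25/25 + 25/24 + 25/23 + ... + 25/2 + 25/1 = 25·H_{25}.
H_{25} = 3.816, so E[T] = 95.399.

95.40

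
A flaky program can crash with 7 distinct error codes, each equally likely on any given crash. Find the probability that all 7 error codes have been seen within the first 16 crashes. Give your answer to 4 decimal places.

0.4977

By inclusion–exclusion over which error codes are missing,
P(all seen) = Σ_{j=0}^{7} (-1)^j C(7,j)((7-j)/7)^16
= 1.00000 - 0.59422 + 0.09642 - 0.00452 + 0.00005 - 0.00000 + 0.00000 - 0.00000
= 0.49772.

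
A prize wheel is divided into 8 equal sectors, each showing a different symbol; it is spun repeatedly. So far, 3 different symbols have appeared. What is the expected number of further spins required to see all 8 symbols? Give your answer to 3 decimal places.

With k distinct symbols already seen, the next new one takes an expected 8/(8-k) spins.
Sum over k = 3,...,7: E = 8/5 + 8/4 + 8/3 + 8/2 + 8/1 = 18.2667.

18.267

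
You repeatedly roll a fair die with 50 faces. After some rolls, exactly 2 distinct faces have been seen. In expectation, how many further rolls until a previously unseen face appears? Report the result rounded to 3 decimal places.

Each roll yields a new face with probability (50-2)/50 = 48/50, so the wait is geometric with mean 50/48.
E = 50/48 = 1.0417.

1.042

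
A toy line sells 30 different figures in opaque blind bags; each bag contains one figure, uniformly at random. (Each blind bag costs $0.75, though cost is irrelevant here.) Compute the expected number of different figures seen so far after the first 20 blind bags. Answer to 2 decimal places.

14.77

For each figure, P(seen in 20 blind bags) = 1 - (29/30)^20 = 0.492.
By linearity of expectation, E[distinct seen] = 30·(1 - (29/30)^20) = 14.772.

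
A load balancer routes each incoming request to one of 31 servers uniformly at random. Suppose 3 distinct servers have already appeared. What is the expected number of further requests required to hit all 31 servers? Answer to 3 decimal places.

With k distinct servers already seen, the next new one takes an expected 31/(31-k) requests.
Sum over k = 3,...,30: E = 31/28 + 31/27 + 31/26 + ... + 31/2 + 31/1 = 121.7423.

121.742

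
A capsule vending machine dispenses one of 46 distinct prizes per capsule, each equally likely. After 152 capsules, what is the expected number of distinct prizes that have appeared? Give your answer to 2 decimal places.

44.37

For each prize, P(seen in 152 capsules) = 1 - (45/46)^152 = 0.965.
By linearity of expectation, E[distinct seen] = 46·(1 - (45/46)^152) = 44.371.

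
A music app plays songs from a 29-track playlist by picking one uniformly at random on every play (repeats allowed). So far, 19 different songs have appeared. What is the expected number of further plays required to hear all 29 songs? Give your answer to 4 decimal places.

From k distinct to k+1 distinct takes on average 29/(29-k) plays.
Sum over k = 19,...,28: E = 29/10 + 29/9 + 29/8 + ... + 29/2 + 29/1 = 84.94008.

84.9401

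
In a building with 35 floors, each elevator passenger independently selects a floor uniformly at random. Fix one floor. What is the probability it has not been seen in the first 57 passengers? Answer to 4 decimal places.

Each passenger misses the fixed floor with probability (35-1)/35 = 34/35, independently.
P(still missing after 57) = (34/35)^57 = 0.19161.

0.1916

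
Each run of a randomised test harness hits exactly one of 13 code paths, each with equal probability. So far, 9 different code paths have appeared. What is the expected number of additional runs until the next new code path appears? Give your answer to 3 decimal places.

Each run yields a new code path with probability (13-9)/13 = 4/13, so the wait is geometric with mean 13/4.
E = 13/4 = 3.2500.

3.250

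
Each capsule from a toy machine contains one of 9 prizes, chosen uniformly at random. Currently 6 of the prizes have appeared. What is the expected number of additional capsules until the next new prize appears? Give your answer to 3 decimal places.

3.000

The number of capsules until the next new prize is geometric with success probability 3/9, so its mean is 9/3.
E = 9/3 = 3.0000.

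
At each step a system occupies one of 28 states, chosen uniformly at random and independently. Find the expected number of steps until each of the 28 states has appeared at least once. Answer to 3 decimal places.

109.961

Split into phases: going from k distinct to k+1 distinct takes on average 28/(28-k) steps.
E[T] = 28/28 + 28/27 + 28/26 + ... + 28/2 + 28/1 = 28·H_{28}.
H_{28} = 3.9272, so E[T] = 109.9608.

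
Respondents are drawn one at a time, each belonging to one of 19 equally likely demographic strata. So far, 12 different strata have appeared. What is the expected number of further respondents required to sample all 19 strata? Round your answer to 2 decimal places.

From k distinct to k+1 distinct takes on average 19/(19-k) respondents.
Sum over k = 12,...,18: E = 19/7 + 19/6 + 19/5 + ... + 19/2 + 19/1 = 49.264.

49.26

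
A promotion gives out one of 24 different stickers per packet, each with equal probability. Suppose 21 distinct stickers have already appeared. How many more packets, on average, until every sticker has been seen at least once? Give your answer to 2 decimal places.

With k distinct stickers already seen, the next new one takes an expected 24/(24-k) packets.
Sum over k = 21,...,23: E = 24/3 + 24/2 + 24/1 = 44.000.

44.00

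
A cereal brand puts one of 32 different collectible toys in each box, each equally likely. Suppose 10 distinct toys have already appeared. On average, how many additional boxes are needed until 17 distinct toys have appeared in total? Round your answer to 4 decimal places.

From k distinct to k+1 distinct takes on average 32/(32-k) boxes.
Sum over k = 10,...,16: E = 32/22 + 32/21 + 32/20 + ... + 32/17 + 32/16 = 11.92270.

11.9227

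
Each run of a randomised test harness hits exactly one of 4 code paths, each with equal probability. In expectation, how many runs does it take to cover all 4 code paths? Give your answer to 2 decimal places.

After k distinct code paths have appeared, the next run gives a new one with probability (4-k)/4, so the expected wait for the (k+1)-th is 4/(4-k).
E[T] = 4/4 + 4/3 + 4/2 + 4/1 = 4·H_{4}.
H_{4} = 2.083, so E[T] = 8.333.

8.33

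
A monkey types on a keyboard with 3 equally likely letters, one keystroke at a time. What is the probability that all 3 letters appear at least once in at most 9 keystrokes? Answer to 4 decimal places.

0.9221

Let A_i be the event that letter i is missing after 9 keystrokes. By inclusion–exclusion on the A_i,
P(all seen) = Σ_{j=0}^{3} (-1)^j C(3,j)((3-j)/3)^9
= 1.00000 - 0.07804 + 0.00015 - 0.00000
= 0.92212.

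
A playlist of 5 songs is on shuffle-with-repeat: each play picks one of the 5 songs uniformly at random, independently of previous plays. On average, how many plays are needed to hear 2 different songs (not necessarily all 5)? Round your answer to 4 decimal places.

Going from k to k+1 distinct takes a geometric number of plays with mean 5/(5-k).
Sum over k = 0,...,1: E = 5/5 + 5/4 = 2.25000.

2.2500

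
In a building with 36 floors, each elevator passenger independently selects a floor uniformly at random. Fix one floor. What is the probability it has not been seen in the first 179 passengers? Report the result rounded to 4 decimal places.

Each passenger misses the fixed floor with probability (36-1)/36 = 35/36, independently.
P(still missing after 179) = (35/36)^179 = 0.00646.

0.0065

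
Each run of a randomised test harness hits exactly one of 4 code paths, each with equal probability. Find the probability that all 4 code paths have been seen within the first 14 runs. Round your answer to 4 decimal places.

0.9291

Let A_i be the event that code path i is missing after 14 runs. By inclusion–exclusion on the A_i,
P(all seen) = Σ_{j=0}^{4} (-1)^j C(4,j)((4-j)/4)^14
= 1.00000 - 0.07127 + 0.00037 - 0.00000 + 0.00000
= 0.92909.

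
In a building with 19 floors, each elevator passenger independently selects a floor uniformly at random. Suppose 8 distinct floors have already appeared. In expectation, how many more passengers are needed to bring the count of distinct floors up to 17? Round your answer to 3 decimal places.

28.878

With k distinct floors already seen, the next new one takes an expected 19/(19-k) passengers.
Sum over k = 8,...,16: E = 19/11 + 19/10 + 19/9 + ... + 19/4 + 19/3 = 28.8777.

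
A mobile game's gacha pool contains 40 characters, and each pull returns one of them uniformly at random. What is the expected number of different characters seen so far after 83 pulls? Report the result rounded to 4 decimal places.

35.1085

For each character, P(seen in 83 pulls) = 1 - (39/40)^83 = 0.87771.
By linearity of expectation, E[distinct seen] = 40·(1 - (39/40)^83) = 35.10849.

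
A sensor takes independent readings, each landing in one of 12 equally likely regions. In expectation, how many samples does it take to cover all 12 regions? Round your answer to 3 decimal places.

Split into phases: going from k distinct to k+1 distinct takes on average 12/(12-k) samples.
E[T] = 12/12 + 12/11 + 12/10 + ... + 12/2 + 12/1 = 12·H_{12}.
H_{12} = 3.1032, so E[T] = 37.2385.

37.239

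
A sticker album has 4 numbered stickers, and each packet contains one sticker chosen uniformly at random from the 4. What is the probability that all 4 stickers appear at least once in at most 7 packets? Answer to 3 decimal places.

Let A_i be the event that sticker i is missing after 7 packets. By inclusion–exclusion on the A_i,
P(all seen) = Σ_{j=0}^{4} (-1)^j C(4,j)((4-j)/4)^7
= 1.0000 - 0.5339 + 0.0469 - 0.0002 + 0.0000
= 0.5127.

0.513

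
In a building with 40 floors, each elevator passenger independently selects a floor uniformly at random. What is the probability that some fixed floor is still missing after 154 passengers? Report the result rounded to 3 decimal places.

On each passenger the fixed floor fails to appear with probability 39/40.
P(still missing after 154) = (39/40)^154 = 0.0203.

0.020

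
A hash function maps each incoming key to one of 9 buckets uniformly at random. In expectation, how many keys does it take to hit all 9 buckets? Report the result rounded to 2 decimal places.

Split into phases: going from k distinct to k+1 distinct takes on average 9/(9-k) keys.
E[T] = 9/9 + 9/8 + 9/7 + ... + 9/2 + 9/1 = 9·H_{9}.
H_{9} = 2.829, so E[T] = 25.461.

25.46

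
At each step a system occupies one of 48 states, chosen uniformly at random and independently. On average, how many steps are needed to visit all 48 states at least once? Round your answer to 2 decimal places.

214.02

Split into phases: going from k distinct to k+1 distinct takes on average 48/(48-k) steps.
E[T] = 48/48 + 48/47 + 48/46 + ... + 48/2 + 48/1 = 48·H_{48}.
H_{48} = 4.459, so E[T] = 214.022.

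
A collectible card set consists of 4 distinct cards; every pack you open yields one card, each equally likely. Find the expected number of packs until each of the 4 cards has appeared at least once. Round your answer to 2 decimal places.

8.33

The wait to go from k to k+1 distinct cards is geometric with mean 4/(4-k).
E[T] = 4/4 + 4/3 + 4/2 + 4/1 = 4·H_{4}.
H_{4} = 2.083, so E[T] = 8.333.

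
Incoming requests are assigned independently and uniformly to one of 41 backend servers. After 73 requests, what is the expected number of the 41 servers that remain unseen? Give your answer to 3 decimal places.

6.760

For each server, P(unseen after 73) = (40/41)^73 = 0.1649.
By linearity of expectation, E[unseen] = 41·(40/41)^73 = 6.7599.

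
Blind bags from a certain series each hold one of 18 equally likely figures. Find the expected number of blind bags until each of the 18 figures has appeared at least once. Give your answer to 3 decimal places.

62.912

Split into phases: going from k distinct to k+1 distinct takes on average 18/(18-k) blind bags.
E[T] = 18/18 + 18/17 + 18/16 + ... + 18/2 + 18/1 = 18·H_{18}.
H_{18} = 3.4951, so E[T] = 62.9119.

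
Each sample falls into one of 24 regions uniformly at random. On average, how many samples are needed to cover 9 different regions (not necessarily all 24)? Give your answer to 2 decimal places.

10.99

Going from k to k+1 distinct takes a geometric number of samples with mean 24/(24-k).
Sum over k = 0,...,8: E = 24/24 + 24/23 + 24/22 + ... + 24/17 + 24/16 = 10.986.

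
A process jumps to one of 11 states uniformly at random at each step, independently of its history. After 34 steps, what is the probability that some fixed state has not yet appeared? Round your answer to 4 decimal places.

Each step misses the fixed state with probability (11-1)/11 = 10/11, independently.
P(still missing after 34) = (10/11)^34 = 0.03914.

0.0391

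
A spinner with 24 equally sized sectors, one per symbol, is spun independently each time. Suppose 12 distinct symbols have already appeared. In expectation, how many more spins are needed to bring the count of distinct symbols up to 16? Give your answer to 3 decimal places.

9.248

From k distinct to k+1 distinct takes on average 24/(24-k) spins.
Sum over k = 12,...,15: E = 24/12 + 24/11 + 24/10 + 24/9 = 9.2485.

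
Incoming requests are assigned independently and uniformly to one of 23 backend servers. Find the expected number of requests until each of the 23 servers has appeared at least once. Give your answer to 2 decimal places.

85.89

The wait to go from k to k+1 distinct servers is geometric with mean 23/(23-k).
E[T] = 23/23 + 23/22 + 23/21 + ... + 23/2 + 23/1 = 23·H_{23}.
H_{23} = 3.734, so E[T] = 85.889.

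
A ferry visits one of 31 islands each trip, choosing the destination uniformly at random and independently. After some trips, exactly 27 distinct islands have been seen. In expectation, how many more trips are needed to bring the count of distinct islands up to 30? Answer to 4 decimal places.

The wait to go from k to k+1 distinct islands is geometric with mean 31/(31-k).
Sum over k = 27,...,29: E = 31/4 + 31/3 + 31/2 = 33.58333.

33.5833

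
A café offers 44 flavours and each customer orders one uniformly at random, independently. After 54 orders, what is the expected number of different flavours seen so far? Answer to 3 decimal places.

For each flavour, P(seen in 54 orders) = 1 - (43/44)^54 = 0.7110.
By linearity of expectation, E[distinct seen] = 44·(1 - (43/44)^54) = 31.2853.

31.285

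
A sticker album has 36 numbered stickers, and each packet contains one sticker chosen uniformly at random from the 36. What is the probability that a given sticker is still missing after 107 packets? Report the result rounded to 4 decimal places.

On each packet the fixed sticker fails to appear with probability 35/36.
P(still missing after 107) = (35/36)^107 = 0.04908.

0.0491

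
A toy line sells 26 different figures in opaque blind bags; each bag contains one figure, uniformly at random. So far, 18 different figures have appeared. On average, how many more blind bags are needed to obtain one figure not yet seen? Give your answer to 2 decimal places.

Each blind bag yields a new figure with probability (26-18)/26 = 8/26, so the wait is geometric with mean 26/8.
E = 26/8 = 3.250.

3.25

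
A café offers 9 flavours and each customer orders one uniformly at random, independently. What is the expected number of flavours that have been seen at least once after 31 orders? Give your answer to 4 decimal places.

8.7664

For each flavour, P(seen in 31 orders) = 1 - (8/9)^31 = 0.97404.
By linearity of expectation, E[distinct seen] = 9·(1 - (8/9)^31) = 8.76638.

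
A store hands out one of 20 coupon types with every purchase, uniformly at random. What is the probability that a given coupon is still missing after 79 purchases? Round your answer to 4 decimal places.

On each purchase the fixed coupon fails to appear with probability 19/20.
P(still missing after 79) = (19/20)^79 = 0.01738.

0.0174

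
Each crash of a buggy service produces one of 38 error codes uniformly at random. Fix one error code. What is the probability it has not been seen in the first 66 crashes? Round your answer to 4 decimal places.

0.1720

Each crash misses the fixed error code with probability (38-1)/38 = 37/38, independently.
P(still missing after 66) = (37/38)^66 = 0.17203.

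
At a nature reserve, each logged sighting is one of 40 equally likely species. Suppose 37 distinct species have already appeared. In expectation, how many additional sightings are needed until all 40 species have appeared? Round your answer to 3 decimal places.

73.333

The wait to go from k to k+1 distinct species is geometric with mean 40/(40-k).
Sum over k = 37,...,39: E = 40/3 + 40/2 + 40/1 = 73.3333.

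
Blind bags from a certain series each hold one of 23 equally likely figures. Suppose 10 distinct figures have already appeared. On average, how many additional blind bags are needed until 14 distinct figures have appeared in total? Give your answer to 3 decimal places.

8.077

From k distinct to k+1 distinct takes on average 23/(23-k) blind bags.
Sum over k = 10,...,13: E = 23/13 + 23/12 + 23/11 + 23/10 = 8.0768.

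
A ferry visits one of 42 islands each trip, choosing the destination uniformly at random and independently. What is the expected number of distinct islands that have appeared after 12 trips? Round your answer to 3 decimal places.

10.547

For each island, P(seen in 12 trips) = 1 - (41/42)^12 = 0.2511.
By linearity of expectation, E[distinct seen] = 42·(1 - (41/42)^12) = 10.5469.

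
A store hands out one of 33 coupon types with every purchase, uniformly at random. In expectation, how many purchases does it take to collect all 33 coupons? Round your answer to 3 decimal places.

The wait to go from k to k+1 distinct coupons is geometric with mean 33/(33-k).
E[T] = 33/33 + 33/32 + 33/31 + ... + 33/2 + 33/1 = 33·H_{33}.
H_{33} = 4.0888, so E[T] = 134.9303.

134.930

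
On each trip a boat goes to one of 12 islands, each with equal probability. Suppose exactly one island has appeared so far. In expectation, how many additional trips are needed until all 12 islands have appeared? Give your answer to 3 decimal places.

36.239

The wait to go from k to k+1 distinct islands is geometric with mean 12/(12-k).
Sum over k = 1,...,11: E = 12/11 + 12/10 + 12/9 + ... + 12/2 + 12/1 = 36.2385.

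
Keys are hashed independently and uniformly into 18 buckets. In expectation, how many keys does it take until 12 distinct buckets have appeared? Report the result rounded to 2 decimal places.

Going from k to k+1 distinct takes a geometric number of keys with mean 18/(18-k).
Sum over k = 0,...,11: E = 18/18 + 18/17 + 18/16 + ... + 18/8 + 18/7 = 18.812.

18.81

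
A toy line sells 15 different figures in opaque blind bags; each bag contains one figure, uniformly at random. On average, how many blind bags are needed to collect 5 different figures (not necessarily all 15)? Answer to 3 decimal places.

Going from k to k+1 distinct takes a geometric number of blind bags with mean 15/(15-k).
Sum over k = 0,...,4: E = 15/15 + 15/14 + 15/13 + 15/12 + 15/11 = 5.8389.

5.839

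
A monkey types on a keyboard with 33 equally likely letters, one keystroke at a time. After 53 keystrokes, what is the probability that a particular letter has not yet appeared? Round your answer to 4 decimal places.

Each keystroke misses the fixed letter with probability (33-1)/33 = 32/33, independently.
P(still missing after 53) = (32/33)^53 = 0.19575.

0.1958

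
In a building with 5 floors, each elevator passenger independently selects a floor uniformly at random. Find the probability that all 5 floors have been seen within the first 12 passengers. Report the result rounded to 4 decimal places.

0.6780

Let A_i be the event that floor i is missing after 12 passengers. By inclusion–exclusion on the A_i,
P(all seen) = Σ_{j=0}^{5} (-1)^j C(5,j)((5-j)/5)^12
= 1.00000 - 0.34360 + 0.02177 - 0.00017 + 0.00000 - 0.00000
= 0.67800.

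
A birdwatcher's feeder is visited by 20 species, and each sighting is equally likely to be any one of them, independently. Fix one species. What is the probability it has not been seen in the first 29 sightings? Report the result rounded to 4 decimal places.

On each sighting the fixed species fails to appear with probability 19/20.
P(still missing after 29) = (19/20)^29 = 0.22594.

0.2259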